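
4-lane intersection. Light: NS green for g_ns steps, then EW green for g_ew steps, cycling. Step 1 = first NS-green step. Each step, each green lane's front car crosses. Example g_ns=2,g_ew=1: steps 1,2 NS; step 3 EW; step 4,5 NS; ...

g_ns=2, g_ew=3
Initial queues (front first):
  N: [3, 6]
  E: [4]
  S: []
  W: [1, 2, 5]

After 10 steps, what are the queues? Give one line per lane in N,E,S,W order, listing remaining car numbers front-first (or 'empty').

Step 1 [NS]: N:car3-GO,E:wait,S:empty,W:wait | queues: N=1 E=1 S=0 W=3
Step 2 [NS]: N:car6-GO,E:wait,S:empty,W:wait | queues: N=0 E=1 S=0 W=3
Step 3 [EW]: N:wait,E:car4-GO,S:wait,W:car1-GO | queues: N=0 E=0 S=0 W=2
Step 4 [EW]: N:wait,E:empty,S:wait,W:car2-GO | queues: N=0 E=0 S=0 W=1
Step 5 [EW]: N:wait,E:empty,S:wait,W:car5-GO | queues: N=0 E=0 S=0 W=0

N: empty
E: empty
S: empty
W: empty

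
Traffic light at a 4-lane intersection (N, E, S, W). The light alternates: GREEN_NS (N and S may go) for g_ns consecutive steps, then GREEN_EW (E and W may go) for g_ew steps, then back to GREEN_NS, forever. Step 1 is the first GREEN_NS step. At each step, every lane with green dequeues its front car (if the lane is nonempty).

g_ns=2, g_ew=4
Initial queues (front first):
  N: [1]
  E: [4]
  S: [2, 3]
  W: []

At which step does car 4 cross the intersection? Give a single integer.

Step 1 [NS]: N:car1-GO,E:wait,S:car2-GO,W:wait | queues: N=0 E=1 S=1 W=0
Step 2 [NS]: N:empty,E:wait,S:car3-GO,W:wait | queues: N=0 E=1 S=0 W=0
Step 3 [EW]: N:wait,E:car4-GO,S:wait,W:empty | queues: N=0 E=0 S=0 W=0
Car 4 crosses at step 3

3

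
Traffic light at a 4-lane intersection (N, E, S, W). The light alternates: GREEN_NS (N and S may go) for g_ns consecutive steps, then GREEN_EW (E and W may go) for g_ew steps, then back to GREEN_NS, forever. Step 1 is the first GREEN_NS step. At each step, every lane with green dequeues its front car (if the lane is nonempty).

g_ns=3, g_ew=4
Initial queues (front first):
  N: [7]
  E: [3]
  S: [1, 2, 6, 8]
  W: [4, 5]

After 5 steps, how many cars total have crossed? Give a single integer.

Step 1 [NS]: N:car7-GO,E:wait,S:car1-GO,W:wait | queues: N=0 E=1 S=3 W=2
Step 2 [NS]: N:empty,E:wait,S:car2-GO,W:wait | queues: N=0 E=1 S=2 W=2
Step 3 [NS]: N:empty,E:wait,S:car6-GO,W:wait | queues: N=0 E=1 S=1 W=2
Step 4 [EW]: N:wait,E:car3-GO,S:wait,W:car4-GO | queues: N=0 E=0 S=1 W=1
Step 5 [EW]: N:wait,E:empty,S:wait,W:car5-GO | queues: N=0 E=0 S=1 W=0
Cars crossed by step 5: 7

Answer: 7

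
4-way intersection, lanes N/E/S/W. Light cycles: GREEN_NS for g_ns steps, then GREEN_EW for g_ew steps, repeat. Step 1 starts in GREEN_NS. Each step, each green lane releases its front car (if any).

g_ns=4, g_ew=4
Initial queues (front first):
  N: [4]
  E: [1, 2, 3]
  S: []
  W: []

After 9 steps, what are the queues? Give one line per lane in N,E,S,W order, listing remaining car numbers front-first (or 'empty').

Step 1 [NS]: N:car4-GO,E:wait,S:empty,W:wait | queues: N=0 E=3 S=0 W=0
Step 2 [NS]: N:empty,E:wait,S:empty,W:wait | queues: N=0 E=3 S=0 W=0
Step 3 [NS]: N:empty,E:wait,S:empty,W:wait | queues: N=0 E=3 S=0 W=0
Step 4 [NS]: N:empty,E:wait,S:empty,W:wait | queues: N=0 E=3 S=0 W=0
Step 5 [EW]: N:wait,E:car1-GO,S:wait,W:empty | queues: N=0 E=2 S=0 W=0
Step 6 [EW]: N:wait,E:car2-GO,S:wait,W:empty | queues: N=0 E=1 S=0 W=0
Step 7 [EW]: N:wait,E:car3-GO,S:wait,W:empty | queues: N=0 E=0 S=0 W=0

N: empty
E: empty
S: empty
W: empty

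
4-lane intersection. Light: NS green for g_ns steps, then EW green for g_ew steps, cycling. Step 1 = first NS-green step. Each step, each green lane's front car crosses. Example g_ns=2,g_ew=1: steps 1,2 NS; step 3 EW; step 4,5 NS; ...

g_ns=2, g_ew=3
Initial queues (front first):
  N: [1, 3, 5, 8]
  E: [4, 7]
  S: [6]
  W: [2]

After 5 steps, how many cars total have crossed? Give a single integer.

Answer: 6

Derivation:
Step 1 [NS]: N:car1-GO,E:wait,S:car6-GO,W:wait | queues: N=3 E=2 S=0 W=1
Step 2 [NS]: N:car3-GO,E:wait,S:empty,W:wait | queues: N=2 E=2 S=0 W=1
Step 3 [EW]: N:wait,E:car4-GO,S:wait,W:car2-GO | queues: N=2 E=1 S=0 W=0
Step 4 [EW]: N:wait,E:car7-GO,S:wait,W:empty | queues: N=2 E=0 S=0 W=0
Step 5 [EW]: N:wait,E:empty,S:wait,W:empty | queues: N=2 E=0 S=0 W=0
Cars crossed by step 5: 6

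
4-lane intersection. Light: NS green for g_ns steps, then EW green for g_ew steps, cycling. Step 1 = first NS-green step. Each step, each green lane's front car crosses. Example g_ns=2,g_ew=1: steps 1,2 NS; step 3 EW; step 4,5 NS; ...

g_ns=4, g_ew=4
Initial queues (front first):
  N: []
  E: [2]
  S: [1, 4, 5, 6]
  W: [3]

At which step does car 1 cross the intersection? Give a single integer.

Step 1 [NS]: N:empty,E:wait,S:car1-GO,W:wait | queues: N=0 E=1 S=3 W=1
Step 2 [NS]: N:empty,E:wait,S:car4-GO,W:wait | queues: N=0 E=1 S=2 W=1
Step 3 [NS]: N:empty,E:wait,S:car5-GO,W:wait | queues: N=0 E=1 S=1 W=1
Step 4 [NS]: N:empty,E:wait,S:car6-GO,W:wait | queues: N=0 E=1 S=0 W=1
Step 5 [EW]: N:wait,E:car2-GO,S:wait,W:car3-GO | queues: N=0 E=0 S=0 W=0
Car 1 crosses at step 1

1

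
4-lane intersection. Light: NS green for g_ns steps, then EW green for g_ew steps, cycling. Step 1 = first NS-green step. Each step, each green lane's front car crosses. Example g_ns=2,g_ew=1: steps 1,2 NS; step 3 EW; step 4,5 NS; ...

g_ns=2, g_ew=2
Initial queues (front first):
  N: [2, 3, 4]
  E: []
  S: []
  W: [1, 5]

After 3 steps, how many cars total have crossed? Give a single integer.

Step 1 [NS]: N:car2-GO,E:wait,S:empty,W:wait | queues: N=2 E=0 S=0 W=2
Step 2 [NS]: N:car3-GO,E:wait,S:empty,W:wait | queues: N=1 E=0 S=0 W=2
Step 3 [EW]: N:wait,E:empty,S:wait,W:car1-GO | queues: N=1 E=0 S=0 W=1
Cars crossed by step 3: 3

Answer: 3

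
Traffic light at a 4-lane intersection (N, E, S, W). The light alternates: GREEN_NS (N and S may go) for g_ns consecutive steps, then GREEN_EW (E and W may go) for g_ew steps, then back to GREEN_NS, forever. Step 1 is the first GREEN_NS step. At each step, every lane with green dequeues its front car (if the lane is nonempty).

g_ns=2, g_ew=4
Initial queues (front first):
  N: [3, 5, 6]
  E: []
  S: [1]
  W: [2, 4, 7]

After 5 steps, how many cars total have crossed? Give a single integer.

Answer: 6

Derivation:
Step 1 [NS]: N:car3-GO,E:wait,S:car1-GO,W:wait | queues: N=2 E=0 S=0 W=3
Step 2 [NS]: N:car5-GO,E:wait,S:empty,W:wait | queues: N=1 E=0 S=0 W=3
Step 3 [EW]: N:wait,E:empty,S:wait,W:car2-GO | queues: N=1 E=0 S=0 W=2
Step 4 [EW]: N:wait,E:empty,S:wait,W:car4-GO | queues: N=1 E=0 S=0 W=1
Step 5 [EW]: N:wait,E:empty,S:wait,W:car7-GO | queues: N=1 E=0 S=0 W=0
Cars crossed by step 5: 6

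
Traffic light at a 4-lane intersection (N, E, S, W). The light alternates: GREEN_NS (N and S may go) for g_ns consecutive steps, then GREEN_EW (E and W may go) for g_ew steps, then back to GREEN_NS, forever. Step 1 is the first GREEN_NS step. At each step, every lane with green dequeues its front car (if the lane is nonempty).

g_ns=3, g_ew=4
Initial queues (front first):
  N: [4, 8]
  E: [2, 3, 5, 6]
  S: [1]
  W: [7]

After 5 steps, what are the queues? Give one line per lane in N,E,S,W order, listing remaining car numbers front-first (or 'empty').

Step 1 [NS]: N:car4-GO,E:wait,S:car1-GO,W:wait | queues: N=1 E=4 S=0 W=1
Step 2 [NS]: N:car8-GO,E:wait,S:empty,W:wait | queues: N=0 E=4 S=0 W=1
Step 3 [NS]: N:empty,E:wait,S:empty,W:wait | queues: N=0 E=4 S=0 W=1
Step 4 [EW]: N:wait,E:car2-GO,S:wait,W:car7-GO | queues: N=0 E=3 S=0 W=0
Step 5 [EW]: N:wait,E:car3-GO,S:wait,W:empty | queues: N=0 E=2 S=0 W=0

N: empty
E: 5 6
S: empty
W: empty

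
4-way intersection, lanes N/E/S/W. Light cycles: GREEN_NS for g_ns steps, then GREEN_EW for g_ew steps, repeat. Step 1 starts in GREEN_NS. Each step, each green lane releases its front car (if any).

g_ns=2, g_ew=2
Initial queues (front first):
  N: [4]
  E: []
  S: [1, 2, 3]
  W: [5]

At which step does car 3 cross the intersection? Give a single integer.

Step 1 [NS]: N:car4-GO,E:wait,S:car1-GO,W:wait | queues: N=0 E=0 S=2 W=1
Step 2 [NS]: N:empty,E:wait,S:car2-GO,W:wait | queues: N=0 E=0 S=1 W=1
Step 3 [EW]: N:wait,E:empty,S:wait,W:car5-GO | queues: N=0 E=0 S=1 W=0
Step 4 [EW]: N:wait,E:empty,S:wait,W:empty | queues: N=0 E=0 S=1 W=0
Step 5 [NS]: N:empty,E:wait,S:car3-GO,W:wait | queues: N=0 E=0 S=0 W=0
Car 3 crosses at step 5

5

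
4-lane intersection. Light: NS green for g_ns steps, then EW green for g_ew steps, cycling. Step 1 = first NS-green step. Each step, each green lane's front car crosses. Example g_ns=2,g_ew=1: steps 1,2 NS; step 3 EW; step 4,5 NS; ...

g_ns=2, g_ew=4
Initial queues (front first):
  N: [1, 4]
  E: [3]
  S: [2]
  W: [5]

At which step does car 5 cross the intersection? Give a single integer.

Step 1 [NS]: N:car1-GO,E:wait,S:car2-GO,W:wait | queues: N=1 E=1 S=0 W=1
Step 2 [NS]: N:car4-GO,E:wait,S:empty,W:wait | queues: N=0 E=1 S=0 W=1
Step 3 [EW]: N:wait,E:car3-GO,S:wait,W:car5-GO | queues: N=0 E=0 S=0 W=0
Car 5 crosses at step 3

3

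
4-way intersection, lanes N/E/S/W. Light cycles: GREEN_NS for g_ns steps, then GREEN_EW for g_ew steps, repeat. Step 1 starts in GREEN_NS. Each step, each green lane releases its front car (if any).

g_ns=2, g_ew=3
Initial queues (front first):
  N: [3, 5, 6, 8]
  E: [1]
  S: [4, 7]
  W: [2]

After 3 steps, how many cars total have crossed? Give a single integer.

Step 1 [NS]: N:car3-GO,E:wait,S:car4-GO,W:wait | queues: N=3 E=1 S=1 W=1
Step 2 [NS]: N:car5-GO,E:wait,S:car7-GO,W:wait | queues: N=2 E=1 S=0 W=1
Step 3 [EW]: N:wait,E:car1-GO,S:wait,W:car2-GO | queues: N=2 E=0 S=0 W=0
Cars crossed by step 3: 6

Answer: 6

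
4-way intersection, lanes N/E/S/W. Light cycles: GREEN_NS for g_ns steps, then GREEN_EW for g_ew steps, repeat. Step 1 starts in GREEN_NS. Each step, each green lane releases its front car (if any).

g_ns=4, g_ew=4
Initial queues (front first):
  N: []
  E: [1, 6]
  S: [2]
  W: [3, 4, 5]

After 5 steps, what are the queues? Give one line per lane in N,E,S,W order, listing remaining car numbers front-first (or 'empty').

Step 1 [NS]: N:empty,E:wait,S:car2-GO,W:wait | queues: N=0 E=2 S=0 W=3
Step 2 [NS]: N:empty,E:wait,S:empty,W:wait | queues: N=0 E=2 S=0 W=3
Step 3 [NS]: N:empty,E:wait,S:empty,W:wait | queues: N=0 E=2 S=0 W=3
Step 4 [NS]: N:empty,E:wait,S:empty,W:wait | queues: N=0 E=2 S=0 W=3
Step 5 [EW]: N:wait,E:car1-GO,S:wait,W:car3-GO | queues: N=0 E=1 S=0 W=2

N: empty
E: 6
S: empty
W: 4 5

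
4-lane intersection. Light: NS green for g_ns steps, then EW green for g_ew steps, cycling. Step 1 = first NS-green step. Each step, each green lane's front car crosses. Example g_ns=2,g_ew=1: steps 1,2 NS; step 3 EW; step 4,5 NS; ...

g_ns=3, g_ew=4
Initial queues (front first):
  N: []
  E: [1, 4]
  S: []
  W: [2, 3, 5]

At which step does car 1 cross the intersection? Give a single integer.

Step 1 [NS]: N:empty,E:wait,S:empty,W:wait | queues: N=0 E=2 S=0 W=3
Step 2 [NS]: N:empty,E:wait,S:empty,W:wait | queues: N=0 E=2 S=0 W=3
Step 3 [NS]: N:empty,E:wait,S:empty,W:wait | queues: N=0 E=2 S=0 W=3
Step 4 [EW]: N:wait,E:car1-GO,S:wait,W:car2-GO | queues: N=0 E=1 S=0 W=2
Step 5 [EW]: N:wait,E:car4-GO,S:wait,W:car3-GO | queues: N=0 E=0 S=0 W=1
Step 6 [EW]: N:wait,E:empty,S:wait,W:car5-GO | queues: N=0 E=0 S=0 W=0
Car 1 crosses at step 4

4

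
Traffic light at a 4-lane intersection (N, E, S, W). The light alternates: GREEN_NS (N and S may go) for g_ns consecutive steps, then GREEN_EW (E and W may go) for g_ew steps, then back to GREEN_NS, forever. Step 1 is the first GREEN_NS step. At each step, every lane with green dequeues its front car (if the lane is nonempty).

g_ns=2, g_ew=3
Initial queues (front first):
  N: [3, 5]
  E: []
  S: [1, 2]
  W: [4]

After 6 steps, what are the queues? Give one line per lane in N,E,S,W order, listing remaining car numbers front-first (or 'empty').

Step 1 [NS]: N:car3-GO,E:wait,S:car1-GO,W:wait | queues: N=1 E=0 S=1 W=1
Step 2 [NS]: N:car5-GO,E:wait,S:car2-GO,W:wait | queues: N=0 E=0 S=0 W=1
Step 3 [EW]: N:wait,E:empty,S:wait,W:car4-GO | queues: N=0 E=0 S=0 W=0

N: empty
E: empty
S: empty
W: empty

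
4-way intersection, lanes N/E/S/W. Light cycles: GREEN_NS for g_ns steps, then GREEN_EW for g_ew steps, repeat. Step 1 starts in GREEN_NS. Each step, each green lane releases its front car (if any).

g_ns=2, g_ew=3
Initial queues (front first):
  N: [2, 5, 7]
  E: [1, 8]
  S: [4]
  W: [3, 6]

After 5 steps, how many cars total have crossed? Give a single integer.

Step 1 [NS]: N:car2-GO,E:wait,S:car4-GO,W:wait | queues: N=2 E=2 S=0 W=2
Step 2 [NS]: N:car5-GO,E:wait,S:empty,W:wait | queues: N=1 E=2 S=0 W=2
Step 3 [EW]: N:wait,E:car1-GO,S:wait,W:car3-GO | queues: N=1 E=1 S=0 W=1
Step 4 [EW]: N:wait,E:car8-GO,S:wait,W:car6-GO | queues: N=1 E=0 S=0 W=0
Step 5 [EW]: N:wait,E:empty,S:wait,W:empty | queues: N=1 E=0 S=0 W=0
Cars crossed by step 5: 7

Answer: 7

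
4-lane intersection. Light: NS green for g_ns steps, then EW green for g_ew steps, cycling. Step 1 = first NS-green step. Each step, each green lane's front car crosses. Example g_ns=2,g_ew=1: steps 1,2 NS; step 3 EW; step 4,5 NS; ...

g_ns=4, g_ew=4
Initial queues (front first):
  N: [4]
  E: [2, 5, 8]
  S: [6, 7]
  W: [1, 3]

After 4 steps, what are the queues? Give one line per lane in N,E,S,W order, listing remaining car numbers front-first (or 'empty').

Step 1 [NS]: N:car4-GO,E:wait,S:car6-GO,W:wait | queues: N=0 E=3 S=1 W=2
Step 2 [NS]: N:empty,E:wait,S:car7-GO,W:wait | queues: N=0 E=3 S=0 W=2
Step 3 [NS]: N:empty,E:wait,S:empty,W:wait | queues: N=0 E=3 S=0 W=2
Step 4 [NS]: N:empty,E:wait,S:empty,W:wait | queues: N=0 E=3 S=0 W=2

N: empty
E: 2 5 8
S: empty
W: 1 3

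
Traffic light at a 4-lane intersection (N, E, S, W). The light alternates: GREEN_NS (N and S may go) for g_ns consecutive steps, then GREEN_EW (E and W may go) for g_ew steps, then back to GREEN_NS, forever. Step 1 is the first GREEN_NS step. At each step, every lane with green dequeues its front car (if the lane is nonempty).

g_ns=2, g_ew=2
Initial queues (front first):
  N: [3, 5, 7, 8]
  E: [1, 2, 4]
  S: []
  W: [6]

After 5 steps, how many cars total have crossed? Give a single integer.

Step 1 [NS]: N:car3-GO,E:wait,S:empty,W:wait | queues: N=3 E=3 S=0 W=1
Step 2 [NS]: N:car5-GO,E:wait,S:empty,W:wait | queues: N=2 E=3 S=0 W=1
Step 3 [EW]: N:wait,E:car1-GO,S:wait,W:car6-GO | queues: N=2 E=2 S=0 W=0
Step 4 [EW]: N:wait,E:car2-GO,S:wait,W:empty | queues: N=2 E=1 S=0 W=0
Step 5 [NS]: N:car7-GO,E:wait,S:empty,W:wait | queues: N=1 E=1 S=0 W=0
Cars crossed by step 5: 6

Answer: 6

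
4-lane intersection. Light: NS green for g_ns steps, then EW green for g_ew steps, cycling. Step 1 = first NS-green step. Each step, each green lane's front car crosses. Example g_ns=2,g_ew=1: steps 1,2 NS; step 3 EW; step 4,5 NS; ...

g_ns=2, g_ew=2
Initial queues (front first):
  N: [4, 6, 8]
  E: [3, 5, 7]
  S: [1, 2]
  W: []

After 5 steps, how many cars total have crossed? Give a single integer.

Answer: 7

Derivation:
Step 1 [NS]: N:car4-GO,E:wait,S:car1-GO,W:wait | queues: N=2 E=3 S=1 W=0
Step 2 [NS]: N:car6-GO,E:wait,S:car2-GO,W:wait | queues: N=1 E=3 S=0 W=0
Step 3 [EW]: N:wait,E:car3-GO,S:wait,W:empty | queues: N=1 E=2 S=0 W=0
Step 4 [EW]: N:wait,E:car5-GO,S:wait,W:empty | queues: N=1 E=1 S=0 W=0
Step 5 [NS]: N:car8-GO,E:wait,S:empty,W:wait | queues: N=0 E=1 S=0 W=0
Cars crossed by step 5: 7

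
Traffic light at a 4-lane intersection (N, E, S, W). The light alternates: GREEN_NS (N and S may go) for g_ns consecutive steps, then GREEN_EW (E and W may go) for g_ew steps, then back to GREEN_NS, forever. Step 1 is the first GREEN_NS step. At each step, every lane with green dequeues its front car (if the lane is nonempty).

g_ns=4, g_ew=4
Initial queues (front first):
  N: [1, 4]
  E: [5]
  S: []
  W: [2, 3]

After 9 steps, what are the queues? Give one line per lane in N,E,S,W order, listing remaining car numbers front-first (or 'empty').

Step 1 [NS]: N:car1-GO,E:wait,S:empty,W:wait | queues: N=1 E=1 S=0 W=2
Step 2 [NS]: N:car4-GO,E:wait,S:empty,W:wait | queues: N=0 E=1 S=0 W=2
Step 3 [NS]: N:empty,E:wait,S:empty,W:wait | queues: N=0 E=1 S=0 W=2
Step 4 [NS]: N:empty,E:wait,S:empty,W:wait | queues: N=0 E=1 S=0 W=2
Step 5 [EW]: N:wait,E:car5-GO,S:wait,W:car2-GO | queues: N=0 E=0 S=0 W=1
Step 6 [EW]: N:wait,E:empty,S:wait,W:car3-GO | queues: N=0 E=0 S=0 W=0

N: empty
E: empty
S: empty
W: empty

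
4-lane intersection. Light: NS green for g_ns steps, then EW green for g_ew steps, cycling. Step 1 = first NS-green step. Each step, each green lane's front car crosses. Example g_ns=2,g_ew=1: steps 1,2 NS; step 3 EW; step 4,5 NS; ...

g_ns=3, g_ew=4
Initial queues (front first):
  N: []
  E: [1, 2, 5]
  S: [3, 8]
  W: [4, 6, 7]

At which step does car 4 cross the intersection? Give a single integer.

Step 1 [NS]: N:empty,E:wait,S:car3-GO,W:wait | queues: N=0 E=3 S=1 W=3
Step 2 [NS]: N:empty,E:wait,S:car8-GO,W:wait | queues: N=0 E=3 S=0 W=3
Step 3 [NS]: N:empty,E:wait,S:empty,W:wait | queues: N=0 E=3 S=0 W=3
Step 4 [EW]: N:wait,E:car1-GO,S:wait,W:car4-GO | queues: N=0 E=2 S=0 W=2
Step 5 [EW]: N:wait,E:car2-GO,S:wait,W:car6-GO | queues: N=0 E=1 S=0 W=1
Step 6 [EW]: N:wait,E:car5-GO,S:wait,W:car7-GO | queues: N=0 E=0 S=0 W=0
Car 4 crosses at step 4

4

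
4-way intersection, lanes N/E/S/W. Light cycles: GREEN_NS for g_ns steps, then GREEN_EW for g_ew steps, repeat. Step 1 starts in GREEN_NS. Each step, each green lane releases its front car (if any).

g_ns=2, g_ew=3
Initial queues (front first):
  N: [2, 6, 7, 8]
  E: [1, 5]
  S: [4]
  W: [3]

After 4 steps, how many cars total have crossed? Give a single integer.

Answer: 6

Derivation:
Step 1 [NS]: N:car2-GO,E:wait,S:car4-GO,W:wait | queues: N=3 E=2 S=0 W=1
Step 2 [NS]: N:car6-GO,E:wait,S:empty,W:wait | queues: N=2 E=2 S=0 W=1
Step 3 [EW]: N:wait,E:car1-GO,S:wait,W:car3-GO | queues: N=2 E=1 S=0 W=0
Step 4 [EW]: N:wait,E:car5-GO,S:wait,W:empty | queues: N=2 E=0 S=0 W=0
Cars crossed by step 4: 6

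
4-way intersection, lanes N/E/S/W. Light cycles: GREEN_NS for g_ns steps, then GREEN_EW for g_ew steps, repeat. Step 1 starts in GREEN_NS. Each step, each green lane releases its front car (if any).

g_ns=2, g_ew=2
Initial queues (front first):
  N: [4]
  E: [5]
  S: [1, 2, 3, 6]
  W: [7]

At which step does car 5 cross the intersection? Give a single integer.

Step 1 [NS]: N:car4-GO,E:wait,S:car1-GO,W:wait | queues: N=0 E=1 S=3 W=1
Step 2 [NS]: N:empty,E:wait,S:car2-GO,W:wait | queues: N=0 E=1 S=2 W=1
Step 3 [EW]: N:wait,E:car5-GO,S:wait,W:car7-GO | queues: N=0 E=0 S=2 W=0
Step 4 [EW]: N:wait,E:empty,S:wait,W:empty | queues: N=0 E=0 S=2 W=0
Step 5 [NS]: N:empty,E:wait,S:car3-GO,W:wait | queues: N=0 E=0 S=1 W=0
Step 6 [NS]: N:empty,E:wait,S:car6-GO,W:wait | queues: N=0 E=0 S=0 W=0
Car 5 crosses at step 3

3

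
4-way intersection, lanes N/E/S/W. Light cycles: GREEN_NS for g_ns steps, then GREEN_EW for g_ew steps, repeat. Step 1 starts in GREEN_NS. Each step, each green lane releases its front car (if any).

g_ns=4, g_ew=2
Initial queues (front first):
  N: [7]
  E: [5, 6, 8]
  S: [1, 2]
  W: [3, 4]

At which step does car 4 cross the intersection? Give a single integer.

Step 1 [NS]: N:car7-GO,E:wait,S:car1-GO,W:wait | queues: N=0 E=3 S=1 W=2
Step 2 [NS]: N:empty,E:wait,S:car2-GO,W:wait | queues: N=0 E=3 S=0 W=2
Step 3 [NS]: N:empty,E:wait,S:empty,W:wait | queues: N=0 E=3 S=0 W=2
Step 4 [NS]: N:empty,E:wait,S:empty,W:wait | queues: N=0 E=3 S=0 W=2
Step 5 [EW]: N:wait,E:car5-GO,S:wait,W:car3-GO | queues: N=0 E=2 S=0 W=1
Step 6 [EW]: N:wait,E:car6-GO,S:wait,W:car4-GO | queues: N=0 E=1 S=0 W=0
Step 7 [NS]: N:empty,E:wait,S:empty,W:wait | queues: N=0 E=1 S=0 W=0
Step 8 [NS]: N:empty,E:wait,S:empty,W:wait | queues: N=0 E=1 S=0 W=0
Step 9 [NS]: N:empty,E:wait,S:empty,W:wait | queues: N=0 E=1 S=0 W=0
Step 10 [NS]: N:empty,E:wait,S:empty,W:wait | queues: N=0 E=1 S=0 W=0
Step 11 [EW]: N:wait,E:car8-GO,S:wait,W:empty | queues: N=0 E=0 S=0 W=0
Car 4 crosses at step 6

6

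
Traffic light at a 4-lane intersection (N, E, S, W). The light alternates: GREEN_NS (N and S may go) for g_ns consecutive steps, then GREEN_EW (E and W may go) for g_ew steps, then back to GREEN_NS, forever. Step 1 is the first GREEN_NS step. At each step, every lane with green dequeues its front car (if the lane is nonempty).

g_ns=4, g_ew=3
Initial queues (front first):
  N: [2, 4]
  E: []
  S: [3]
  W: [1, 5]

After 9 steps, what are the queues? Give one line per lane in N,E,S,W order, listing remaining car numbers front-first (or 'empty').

Step 1 [NS]: N:car2-GO,E:wait,S:car3-GO,W:wait | queues: N=1 E=0 S=0 W=2
Step 2 [NS]: N:car4-GO,E:wait,S:empty,W:wait | queues: N=0 E=0 S=0 W=2
Step 3 [NS]: N:empty,E:wait,S:empty,W:wait | queues: N=0 E=0 S=0 W=2
Step 4 [NS]: N:empty,E:wait,S:empty,W:wait | queues: N=0 E=0 S=0 W=2
Step 5 [EW]: N:wait,E:empty,S:wait,W:car1-GO | queues: N=0 E=0 S=0 W=1
Step 6 [EW]: N:wait,E:empty,S:wait,W:car5-GO | queues: N=0 E=0 S=0 W=0

N: empty
E: empty
S: empty
W: empty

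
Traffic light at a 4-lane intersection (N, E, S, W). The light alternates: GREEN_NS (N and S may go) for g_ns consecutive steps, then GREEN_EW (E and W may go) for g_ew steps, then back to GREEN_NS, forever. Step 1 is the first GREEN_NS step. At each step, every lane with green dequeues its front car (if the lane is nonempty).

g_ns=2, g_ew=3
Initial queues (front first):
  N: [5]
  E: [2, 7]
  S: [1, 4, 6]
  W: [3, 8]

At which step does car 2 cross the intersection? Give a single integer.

Step 1 [NS]: N:car5-GO,E:wait,S:car1-GO,W:wait | queues: N=0 E=2 S=2 W=2
Step 2 [NS]: N:empty,E:wait,S:car4-GO,W:wait | queues: N=0 E=2 S=1 W=2
Step 3 [EW]: N:wait,E:car2-GO,S:wait,W:car3-GO | queues: N=0 E=1 S=1 W=1
Step 4 [EW]: N:wait,E:car7-GO,S:wait,W:car8-GO | queues: N=0 E=0 S=1 W=0
Step 5 [EW]: N:wait,E:empty,S:wait,W:empty | queues: N=0 E=0 S=1 W=0
Step 6 [NS]: N:empty,E:wait,S:car6-GO,W:wait | queues: N=0 E=0 S=0 W=0
Car 2 crosses at step 3

3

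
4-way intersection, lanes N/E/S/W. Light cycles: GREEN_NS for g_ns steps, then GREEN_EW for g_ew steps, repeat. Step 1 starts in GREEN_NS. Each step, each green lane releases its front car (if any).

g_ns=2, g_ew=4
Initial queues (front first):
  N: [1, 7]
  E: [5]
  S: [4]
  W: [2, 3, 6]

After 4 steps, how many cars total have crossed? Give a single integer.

Answer: 6

Derivation:
Step 1 [NS]: N:car1-GO,E:wait,S:car4-GO,W:wait | queues: N=1 E=1 S=0 W=3
Step 2 [NS]: N:car7-GO,E:wait,S:empty,W:wait | queues: N=0 E=1 S=0 W=3
Step 3 [EW]: N:wait,E:car5-GO,S:wait,W:car2-GO | queues: N=0 E=0 S=0 W=2
Step 4 [EW]: N:wait,E:empty,S:wait,W:car3-GO | queues: N=0 E=0 S=0 W=1
Cars crossed by step 4: 6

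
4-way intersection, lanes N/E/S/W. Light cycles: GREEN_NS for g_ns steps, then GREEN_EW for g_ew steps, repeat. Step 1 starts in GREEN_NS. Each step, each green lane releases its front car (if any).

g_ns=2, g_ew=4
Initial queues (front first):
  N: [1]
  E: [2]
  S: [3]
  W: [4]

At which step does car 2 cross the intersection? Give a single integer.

Step 1 [NS]: N:car1-GO,E:wait,S:car3-GO,W:wait | queues: N=0 E=1 S=0 W=1
Step 2 [NS]: N:empty,E:wait,S:empty,W:wait | queues: N=0 E=1 S=0 W=1
Step 3 [EW]: N:wait,E:car2-GO,S:wait,W:car4-GO | queues: N=0 E=0 S=0 W=0
Car 2 crosses at step 3

3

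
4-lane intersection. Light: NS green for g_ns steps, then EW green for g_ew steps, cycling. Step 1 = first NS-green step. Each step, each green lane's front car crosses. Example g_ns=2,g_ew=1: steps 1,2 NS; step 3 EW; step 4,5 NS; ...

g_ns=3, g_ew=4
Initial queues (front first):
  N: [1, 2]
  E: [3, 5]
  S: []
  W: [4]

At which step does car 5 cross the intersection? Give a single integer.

Step 1 [NS]: N:car1-GO,E:wait,S:empty,W:wait | queues: N=1 E=2 S=0 W=1
Step 2 [NS]: N:car2-GO,E:wait,S:empty,W:wait | queues: N=0 E=2 S=0 W=1
Step 3 [NS]: N:empty,E:wait,S:empty,W:wait | queues: N=0 E=2 S=0 W=1
Step 4 [EW]: N:wait,E:car3-GO,S:wait,W:car4-GO | queues: N=0 E=1 S=0 W=0
Step 5 [EW]: N:wait,E:car5-GO,S:wait,W:empty | queues: N=0 E=0 S=0 W=0
Car 5 crosses at step 5

5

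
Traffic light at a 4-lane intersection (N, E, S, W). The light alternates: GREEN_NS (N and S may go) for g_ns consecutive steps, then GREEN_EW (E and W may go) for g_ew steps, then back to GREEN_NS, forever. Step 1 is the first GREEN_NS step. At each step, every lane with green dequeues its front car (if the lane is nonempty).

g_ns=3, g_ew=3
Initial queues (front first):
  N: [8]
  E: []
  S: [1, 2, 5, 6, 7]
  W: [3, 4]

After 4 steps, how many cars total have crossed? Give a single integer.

Step 1 [NS]: N:car8-GO,E:wait,S:car1-GO,W:wait | queues: N=0 E=0 S=4 W=2
Step 2 [NS]: N:empty,E:wait,S:car2-GO,W:wait | queues: N=0 E=0 S=3 W=2
Step 3 [NS]: N:empty,E:wait,S:car5-GO,W:wait | queues: N=0 E=0 S=2 W=2
Step 4 [EW]: N:wait,E:empty,S:wait,W:car3-GO | queues: N=0 E=0 S=2 W=1
Cars crossed by step 4: 5

Answer: 5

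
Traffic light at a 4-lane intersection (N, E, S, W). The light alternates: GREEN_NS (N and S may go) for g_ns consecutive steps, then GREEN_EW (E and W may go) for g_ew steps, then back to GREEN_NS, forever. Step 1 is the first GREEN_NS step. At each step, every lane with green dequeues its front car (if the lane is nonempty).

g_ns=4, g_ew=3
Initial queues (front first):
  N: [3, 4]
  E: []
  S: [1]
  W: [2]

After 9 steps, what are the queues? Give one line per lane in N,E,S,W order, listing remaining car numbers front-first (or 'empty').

Step 1 [NS]: N:car3-GO,E:wait,S:car1-GO,W:wait | queues: N=1 E=0 S=0 W=1
Step 2 [NS]: N:car4-GO,E:wait,S:empty,W:wait | queues: N=0 E=0 S=0 W=1
Step 3 [NS]: N:empty,E:wait,S:empty,W:wait | queues: N=0 E=0 S=0 W=1
Step 4 [NS]: N:empty,E:wait,S:empty,W:wait | queues: N=0 E=0 S=0 W=1
Step 5 [EW]: N:wait,E:empty,S:wait,W:car2-GO | queues: N=0 E=0 S=0 W=0

N: empty
E: empty
S: empty
W: empty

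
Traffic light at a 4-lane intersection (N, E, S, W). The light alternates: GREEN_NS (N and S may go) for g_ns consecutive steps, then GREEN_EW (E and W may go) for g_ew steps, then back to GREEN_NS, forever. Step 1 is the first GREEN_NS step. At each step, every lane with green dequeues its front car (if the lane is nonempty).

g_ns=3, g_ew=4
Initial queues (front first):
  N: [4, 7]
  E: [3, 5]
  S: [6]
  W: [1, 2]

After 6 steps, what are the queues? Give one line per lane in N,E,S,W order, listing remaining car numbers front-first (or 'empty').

Step 1 [NS]: N:car4-GO,E:wait,S:car6-GO,W:wait | queues: N=1 E=2 S=0 W=2
Step 2 [NS]: N:car7-GO,E:wait,S:empty,W:wait | queues: N=0 E=2 S=0 W=2
Step 3 [NS]: N:empty,E:wait,S:empty,W:wait | queues: N=0 E=2 S=0 W=2
Step 4 [EW]: N:wait,E:car3-GO,S:wait,W:car1-GO | queues: N=0 E=1 S=0 W=1
Step 5 [EW]: N:wait,E:car5-GO,S:wait,W:car2-GO | queues: N=0 E=0 S=0 W=0

N: empty
E: empty
S: empty
W: empty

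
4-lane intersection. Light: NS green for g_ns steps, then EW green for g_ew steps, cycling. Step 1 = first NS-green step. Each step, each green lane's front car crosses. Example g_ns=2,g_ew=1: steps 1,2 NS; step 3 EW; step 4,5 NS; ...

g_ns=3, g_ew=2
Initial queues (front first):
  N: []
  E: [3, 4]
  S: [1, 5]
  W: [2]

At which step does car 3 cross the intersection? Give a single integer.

Step 1 [NS]: N:empty,E:wait,S:car1-GO,W:wait | queues: N=0 E=2 S=1 W=1
Step 2 [NS]: N:empty,E:wait,S:car5-GO,W:wait | queues: N=0 E=2 S=0 W=1
Step 3 [NS]: N:empty,E:wait,S:empty,W:wait | queues: N=0 E=2 S=0 W=1
Step 4 [EW]: N:wait,E:car3-GO,S:wait,W:car2-GO | queues: N=0 E=1 S=0 W=0
Step 5 [EW]: N:wait,E:car4-GO,S:wait,W:empty | queues: N=0 E=0 S=0 W=0
Car 3 crosses at step 4

4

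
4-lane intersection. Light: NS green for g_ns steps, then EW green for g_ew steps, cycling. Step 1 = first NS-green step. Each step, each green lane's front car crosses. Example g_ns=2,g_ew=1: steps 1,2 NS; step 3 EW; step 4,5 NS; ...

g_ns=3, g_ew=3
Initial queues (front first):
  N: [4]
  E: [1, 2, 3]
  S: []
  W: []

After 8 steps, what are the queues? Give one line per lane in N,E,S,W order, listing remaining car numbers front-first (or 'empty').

Step 1 [NS]: N:car4-GO,E:wait,S:empty,W:wait | queues: N=0 E=3 S=0 W=0
Step 2 [NS]: N:empty,E:wait,S:empty,W:wait | queues: N=0 E=3 S=0 W=0
Step 3 [NS]: N:empty,E:wait,S:empty,W:wait | queues: N=0 E=3 S=0 W=0
Step 4 [EW]: N:wait,E:car1-GO,S:wait,W:empty | queues: N=0 E=2 S=0 W=0
Step 5 [EW]: N:wait,E:car2-GO,S:wait,W:empty | queues: N=0 E=1 S=0 W=0
Step 6 [EW]: N:wait,E:car3-GO,S:wait,W:empty | queues: N=0 E=0 S=0 W=0

N: empty
E: empty
S: empty
W: empty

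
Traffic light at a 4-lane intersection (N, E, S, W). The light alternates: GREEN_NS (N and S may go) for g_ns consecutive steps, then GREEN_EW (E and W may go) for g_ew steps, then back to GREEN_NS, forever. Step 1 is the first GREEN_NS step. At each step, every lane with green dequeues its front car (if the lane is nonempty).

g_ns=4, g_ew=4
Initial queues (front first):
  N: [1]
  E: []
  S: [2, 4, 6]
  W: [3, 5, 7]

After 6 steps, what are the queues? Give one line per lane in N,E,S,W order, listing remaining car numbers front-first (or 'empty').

Step 1 [NS]: N:car1-GO,E:wait,S:car2-GO,W:wait | queues: N=0 E=0 S=2 W=3
Step 2 [NS]: N:empty,E:wait,S:car4-GO,W:wait | queues: N=0 E=0 S=1 W=3
Step 3 [NS]: N:empty,E:wait,S:car6-GO,W:wait | queues: N=0 E=0 S=0 W=3
Step 4 [NS]: N:empty,E:wait,S:empty,W:wait | queues: N=0 E=0 S=0 W=3
Step 5 [EW]: N:wait,E:empty,S:wait,W:car3-GO | queues: N=0 E=0 S=0 W=2
Step 6 [EW]: N:wait,E:empty,S:wait,W:car5-GO | queues: N=0 E=0 S=0 W=1

N: empty
E: empty
S: empty
W: 7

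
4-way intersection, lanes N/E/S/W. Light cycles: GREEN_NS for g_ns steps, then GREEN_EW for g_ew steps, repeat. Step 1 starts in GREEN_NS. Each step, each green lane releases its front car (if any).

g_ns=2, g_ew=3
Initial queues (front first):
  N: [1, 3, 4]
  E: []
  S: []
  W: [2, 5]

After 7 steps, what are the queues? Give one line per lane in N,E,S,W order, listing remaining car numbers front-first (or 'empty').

Step 1 [NS]: N:car1-GO,E:wait,S:empty,W:wait | queues: N=2 E=0 S=0 W=2
Step 2 [NS]: N:car3-GO,E:wait,S:empty,W:wait | queues: N=1 E=0 S=0 W=2
Step 3 [EW]: N:wait,E:empty,S:wait,W:car2-GO | queues: N=1 E=0 S=0 W=1
Step 4 [EW]: N:wait,E:empty,S:wait,W:car5-GO | queues: N=1 E=0 S=0 W=0
Step 5 [EW]: N:wait,E:empty,S:wait,W:empty | queues: N=1 E=0 S=0 W=0
Step 6 [NS]: N:car4-GO,E:wait,S:empty,W:wait | queues: N=0 E=0 S=0 W=0

N: empty
E: empty
S: empty
W: empty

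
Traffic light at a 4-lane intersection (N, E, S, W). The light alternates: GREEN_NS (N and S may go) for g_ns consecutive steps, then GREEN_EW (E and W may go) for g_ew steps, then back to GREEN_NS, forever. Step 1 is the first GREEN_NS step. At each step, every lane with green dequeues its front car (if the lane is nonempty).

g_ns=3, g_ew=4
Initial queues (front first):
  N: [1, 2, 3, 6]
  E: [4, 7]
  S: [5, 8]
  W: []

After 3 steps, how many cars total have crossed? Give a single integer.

Answer: 5

Derivation:
Step 1 [NS]: N:car1-GO,E:wait,S:car5-GO,W:wait | queues: N=3 E=2 S=1 W=0
Step 2 [NS]: N:car2-GO,E:wait,S:car8-GO,W:wait | queues: N=2 E=2 S=0 W=0
Step 3 [NS]: N:car3-GO,E:wait,S:empty,W:wait | queues: N=1 E=2 S=0 W=0
Cars crossed by step 3: 5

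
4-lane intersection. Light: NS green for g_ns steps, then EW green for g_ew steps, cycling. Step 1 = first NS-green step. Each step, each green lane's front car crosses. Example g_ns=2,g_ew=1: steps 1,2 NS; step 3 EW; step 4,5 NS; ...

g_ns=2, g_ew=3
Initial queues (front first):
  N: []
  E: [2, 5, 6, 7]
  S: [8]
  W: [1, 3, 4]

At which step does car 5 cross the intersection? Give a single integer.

Step 1 [NS]: N:empty,E:wait,S:car8-GO,W:wait | queues: N=0 E=4 S=0 W=3
Step 2 [NS]: N:empty,E:wait,S:empty,W:wait | queues: N=0 E=4 S=0 W=3
Step 3 [EW]: N:wait,E:car2-GO,S:wait,W:car1-GO | queues: N=0 E=3 S=0 W=2
Step 4 [EW]: N:wait,E:car5-GO,S:wait,W:car3-GO | queues: N=0 E=2 S=0 W=1
Step 5 [EW]: N:wait,E:car6-GO,S:wait,W:car4-GO | queues: N=0 E=1 S=0 W=0
Step 6 [NS]: N:empty,E:wait,S:empty,W:wait | queues: N=0 E=1 S=0 W=0
Step 7 [NS]: N:empty,E:wait,S:empty,W:wait | queues: N=0 E=1 S=0 W=0
Step 8 [EW]: N:wait,E:car7-GO,S:wait,W:empty | queues: N=0 E=0 S=0 W=0
Car 5 crosses at step 4

4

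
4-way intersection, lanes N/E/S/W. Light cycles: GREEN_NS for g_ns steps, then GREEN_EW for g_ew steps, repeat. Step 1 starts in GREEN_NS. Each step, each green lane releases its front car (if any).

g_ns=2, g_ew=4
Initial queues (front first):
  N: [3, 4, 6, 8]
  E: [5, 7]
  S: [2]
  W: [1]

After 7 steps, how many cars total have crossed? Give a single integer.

Step 1 [NS]: N:car3-GO,E:wait,S:car2-GO,W:wait | queues: N=3 E=2 S=0 W=1
Step 2 [NS]: N:car4-GO,E:wait,S:empty,W:wait | queues: N=2 E=2 S=0 W=1
Step 3 [EW]: N:wait,E:car5-GO,S:wait,W:car1-GO | queues: N=2 E=1 S=0 W=0
Step 4 [EW]: N:wait,E:car7-GO,S:wait,W:empty | queues: N=2 E=0 S=0 W=0
Step 5 [EW]: N:wait,E:empty,S:wait,W:empty | queues: N=2 E=0 S=0 W=0
Step 6 [EW]: N:wait,E:empty,S:wait,W:empty | queues: N=2 E=0 S=0 W=0
Step 7 [NS]: N:car6-GO,E:wait,S:empty,W:wait | queues: N=1 E=0 S=0 W=0
Cars crossed by step 7: 7

Answer: 7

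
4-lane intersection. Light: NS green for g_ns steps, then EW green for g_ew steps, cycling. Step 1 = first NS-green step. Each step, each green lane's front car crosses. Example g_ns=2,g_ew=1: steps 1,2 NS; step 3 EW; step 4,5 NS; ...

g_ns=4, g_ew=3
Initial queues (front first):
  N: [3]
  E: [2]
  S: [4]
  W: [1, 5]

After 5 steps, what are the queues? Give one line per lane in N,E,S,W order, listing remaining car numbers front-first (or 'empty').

Step 1 [NS]: N:car3-GO,E:wait,S:car4-GO,W:wait | queues: N=0 E=1 S=0 W=2
Step 2 [NS]: N:empty,E:wait,S:empty,W:wait | queues: N=0 E=1 S=0 W=2
Step 3 [NS]: N:empty,E:wait,S:empty,W:wait | queues: N=0 E=1 S=0 W=2
Step 4 [NS]: N:empty,E:wait,S:empty,W:wait | queues: N=0 E=1 S=0 W=2
Step 5 [EW]: N:wait,E:car2-GO,S:wait,W:car1-GO | queues: N=0 E=0 S=0 W=1

N: empty
E: empty
S: empty
W: 5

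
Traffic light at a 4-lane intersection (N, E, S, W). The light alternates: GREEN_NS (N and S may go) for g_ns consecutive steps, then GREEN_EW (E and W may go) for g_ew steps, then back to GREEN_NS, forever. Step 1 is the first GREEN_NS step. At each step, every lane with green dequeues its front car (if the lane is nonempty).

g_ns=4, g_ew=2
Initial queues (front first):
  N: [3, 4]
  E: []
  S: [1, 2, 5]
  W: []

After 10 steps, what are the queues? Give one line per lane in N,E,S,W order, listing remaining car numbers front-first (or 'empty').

Step 1 [NS]: N:car3-GO,E:wait,S:car1-GO,W:wait | queues: N=1 E=0 S=2 W=0
Step 2 [NS]: N:car4-GO,E:wait,S:car2-GO,W:wait | queues: N=0 E=0 S=1 W=0
Step 3 [NS]: N:empty,E:wait,S:car5-GO,W:wait | queues: N=0 E=0 S=0 W=0

N: empty
E: empty
S: empty
W: empty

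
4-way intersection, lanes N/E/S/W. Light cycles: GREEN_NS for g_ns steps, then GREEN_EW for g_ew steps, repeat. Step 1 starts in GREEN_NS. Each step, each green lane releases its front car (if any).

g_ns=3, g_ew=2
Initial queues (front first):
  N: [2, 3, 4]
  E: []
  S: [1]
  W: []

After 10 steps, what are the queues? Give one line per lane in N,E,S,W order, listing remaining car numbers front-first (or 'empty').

Step 1 [NS]: N:car2-GO,E:wait,S:car1-GO,W:wait | queues: N=2 E=0 S=0 W=0
Step 2 [NS]: N:car3-GO,E:wait,S:empty,W:wait | queues: N=1 E=0 S=0 W=0
Step 3 [NS]: N:car4-GO,E:wait,S:empty,W:wait | queues: N=0 E=0 S=0 W=0

N: empty
E: empty
S: empty
W: empty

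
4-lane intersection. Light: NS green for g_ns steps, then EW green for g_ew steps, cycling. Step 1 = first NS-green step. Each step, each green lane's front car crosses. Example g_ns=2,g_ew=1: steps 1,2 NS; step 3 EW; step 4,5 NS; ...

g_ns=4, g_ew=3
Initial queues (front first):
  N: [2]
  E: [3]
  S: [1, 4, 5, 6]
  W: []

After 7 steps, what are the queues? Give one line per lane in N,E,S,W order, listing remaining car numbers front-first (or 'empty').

Step 1 [NS]: N:car2-GO,E:wait,S:car1-GO,W:wait | queues: N=0 E=1 S=3 W=0
Step 2 [NS]: N:empty,E:wait,S:car4-GO,W:wait | queues: N=0 E=1 S=2 W=0
Step 3 [NS]: N:empty,E:wait,S:car5-GO,W:wait | queues: N=0 E=1 S=1 W=0
Step 4 [NS]: N:empty,E:wait,S:car6-GO,W:wait | queues: N=0 E=1 S=0 W=0
Step 5 [EW]: N:wait,E:car3-GO,S:wait,W:empty | queues: N=0 E=0 S=0 W=0

N: empty
E: empty
S: empty
W: empty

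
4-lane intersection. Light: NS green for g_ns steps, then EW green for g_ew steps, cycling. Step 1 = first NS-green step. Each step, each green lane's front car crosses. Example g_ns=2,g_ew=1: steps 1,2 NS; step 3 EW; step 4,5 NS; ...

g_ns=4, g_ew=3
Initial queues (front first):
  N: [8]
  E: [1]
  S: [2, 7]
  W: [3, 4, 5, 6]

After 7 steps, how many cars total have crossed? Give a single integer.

Step 1 [NS]: N:car8-GO,E:wait,S:car2-GO,W:wait | queues: N=0 E=1 S=1 W=4
Step 2 [NS]: N:empty,E:wait,S:car7-GO,W:wait | queues: N=0 E=1 S=0 W=4
Step 3 [NS]: N:empty,E:wait,S:empty,W:wait | queues: N=0 E=1 S=0 W=4
Step 4 [NS]: N:empty,E:wait,S:empty,W:wait | queues: N=0 E=1 S=0 W=4
Step 5 [EW]: N:wait,E:car1-GO,S:wait,W:car3-GO | queues: N=0 E=0 S=0 W=3
Step 6 [EW]: N:wait,E:empty,S:wait,W:car4-GO | queues: N=0 E=0 S=0 W=2
Step 7 [EW]: N:wait,E:empty,S:wait,W:car5-GO | queues: N=0 E=0 S=0 W=1
Cars crossed by step 7: 7

Answer: 7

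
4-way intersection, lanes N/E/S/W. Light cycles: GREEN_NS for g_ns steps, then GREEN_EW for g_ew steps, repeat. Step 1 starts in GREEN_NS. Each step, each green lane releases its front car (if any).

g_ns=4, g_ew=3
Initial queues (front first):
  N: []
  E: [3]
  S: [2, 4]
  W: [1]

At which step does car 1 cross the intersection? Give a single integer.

Step 1 [NS]: N:empty,E:wait,S:car2-GO,W:wait | queues: N=0 E=1 S=1 W=1
Step 2 [NS]: N:empty,E:wait,S:car4-GO,W:wait | queues: N=0 E=1 S=0 W=1
Step 3 [NS]: N:empty,E:wait,S:empty,W:wait | queues: N=0 E=1 S=0 W=1
Step 4 [NS]: N:empty,E:wait,S:empty,W:wait | queues: N=0 E=1 S=0 W=1
Step 5 [EW]: N:wait,E:car3-GO,S:wait,W:car1-GO | queues: N=0 E=0 S=0 W=0
Car 1 crosses at step 5

5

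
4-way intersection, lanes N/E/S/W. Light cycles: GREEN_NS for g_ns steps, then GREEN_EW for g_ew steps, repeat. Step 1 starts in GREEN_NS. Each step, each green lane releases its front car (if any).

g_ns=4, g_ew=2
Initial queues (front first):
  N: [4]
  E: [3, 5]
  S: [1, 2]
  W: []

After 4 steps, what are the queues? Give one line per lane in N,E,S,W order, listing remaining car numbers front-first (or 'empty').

Step 1 [NS]: N:car4-GO,E:wait,S:car1-GO,W:wait | queues: N=0 E=2 S=1 W=0
Step 2 [NS]: N:empty,E:wait,S:car2-GO,W:wait | queues: N=0 E=2 S=0 W=0
Step 3 [NS]: N:empty,E:wait,S:empty,W:wait | queues: N=0 E=2 S=0 W=0
Step 4 [NS]: N:empty,E:wait,S:empty,W:wait | queues: N=0 E=2 S=0 W=0

N: empty
E: 3 5
S: empty
W: empty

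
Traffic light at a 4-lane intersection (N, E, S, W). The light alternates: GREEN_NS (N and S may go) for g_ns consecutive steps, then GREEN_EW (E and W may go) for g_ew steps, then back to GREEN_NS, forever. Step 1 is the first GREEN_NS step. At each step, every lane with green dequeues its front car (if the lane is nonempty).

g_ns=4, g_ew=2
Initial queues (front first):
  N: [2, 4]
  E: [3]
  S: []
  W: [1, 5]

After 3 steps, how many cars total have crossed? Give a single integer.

Step 1 [NS]: N:car2-GO,E:wait,S:empty,W:wait | queues: N=1 E=1 S=0 W=2
Step 2 [NS]: N:car4-GO,E:wait,S:empty,W:wait | queues: N=0 E=1 S=0 W=2
Step 3 [NS]: N:empty,E:wait,S:empty,W:wait | queues: N=0 E=1 S=0 W=2
Cars crossed by step 3: 2

Answer: 2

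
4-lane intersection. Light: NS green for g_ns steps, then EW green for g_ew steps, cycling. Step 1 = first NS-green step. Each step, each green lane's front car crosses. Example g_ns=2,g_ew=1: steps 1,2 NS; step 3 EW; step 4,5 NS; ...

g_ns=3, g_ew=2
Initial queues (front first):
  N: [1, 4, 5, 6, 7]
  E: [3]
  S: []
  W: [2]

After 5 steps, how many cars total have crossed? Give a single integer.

Step 1 [NS]: N:car1-GO,E:wait,S:empty,W:wait | queues: N=4 E=1 S=0 W=1
Step 2 [NS]: N:car4-GO,E:wait,S:empty,W:wait | queues: N=3 E=1 S=0 W=1
Step 3 [NS]: N:car5-GO,E:wait,S:empty,W:wait | queues: N=2 E=1 S=0 W=1
Step 4 [EW]: N:wait,E:car3-GO,S:wait,W:car2-GO | queues: N=2 E=0 S=0 W=0
Step 5 [EW]: N:wait,E:empty,S:wait,W:empty | queues: N=2 E=0 S=0 W=0
Cars crossed by step 5: 5

Answer: 5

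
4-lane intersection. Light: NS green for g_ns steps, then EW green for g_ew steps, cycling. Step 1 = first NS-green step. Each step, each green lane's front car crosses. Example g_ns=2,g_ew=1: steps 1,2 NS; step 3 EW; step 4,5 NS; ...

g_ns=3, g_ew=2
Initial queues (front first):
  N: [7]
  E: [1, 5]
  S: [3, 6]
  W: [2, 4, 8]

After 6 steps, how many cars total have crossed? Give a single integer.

Answer: 7

Derivation:
Step 1 [NS]: N:car7-GO,E:wait,S:car3-GO,W:wait | queues: N=0 E=2 S=1 W=3
Step 2 [NS]: N:empty,E:wait,S:car6-GO,W:wait | queues: N=0 E=2 S=0 W=3
Step 3 [NS]: N:empty,E:wait,S:empty,W:wait | queues: N=0 E=2 S=0 W=3
Step 4 [EW]: N:wait,E:car1-GO,S:wait,W:car2-GO | queues: N=0 E=1 S=0 W=2
Step 5 [EW]: N:wait,E:car5-GO,S:wait,W:car4-GO | queues: N=0 E=0 S=0 W=1
Step 6 [NS]: N:empty,E:wait,S:empty,W:wait | queues: N=0 E=0 S=0 W=1
Cars crossed by step 6: 7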